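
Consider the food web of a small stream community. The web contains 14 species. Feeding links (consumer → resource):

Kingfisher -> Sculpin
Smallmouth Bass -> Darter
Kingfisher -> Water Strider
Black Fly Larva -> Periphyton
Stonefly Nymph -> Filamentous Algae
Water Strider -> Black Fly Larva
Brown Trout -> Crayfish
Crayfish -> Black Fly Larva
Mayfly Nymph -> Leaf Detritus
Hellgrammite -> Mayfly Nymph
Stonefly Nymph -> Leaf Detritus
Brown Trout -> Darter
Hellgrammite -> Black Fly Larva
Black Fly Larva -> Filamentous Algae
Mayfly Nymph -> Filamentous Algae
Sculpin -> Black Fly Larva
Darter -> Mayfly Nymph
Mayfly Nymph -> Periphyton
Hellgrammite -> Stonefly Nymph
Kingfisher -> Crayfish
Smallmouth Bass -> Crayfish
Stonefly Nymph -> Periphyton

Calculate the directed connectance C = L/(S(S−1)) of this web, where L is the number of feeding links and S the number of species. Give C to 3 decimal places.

The web has S = 14 species and L = 22 feeding links.
C = L / (S(S−1)) = 22 / 182 = 0.1209 ≈ 0.121.

C = 0.121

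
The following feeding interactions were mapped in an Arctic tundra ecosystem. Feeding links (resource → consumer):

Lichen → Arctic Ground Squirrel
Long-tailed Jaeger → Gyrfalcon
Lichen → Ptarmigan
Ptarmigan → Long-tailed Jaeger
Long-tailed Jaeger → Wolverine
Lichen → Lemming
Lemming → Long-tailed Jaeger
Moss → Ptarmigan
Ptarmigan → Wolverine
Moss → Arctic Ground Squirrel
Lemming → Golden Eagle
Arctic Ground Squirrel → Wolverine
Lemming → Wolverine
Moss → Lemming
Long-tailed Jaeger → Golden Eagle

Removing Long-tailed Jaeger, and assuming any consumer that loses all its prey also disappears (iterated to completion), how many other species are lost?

1

Remove Long-tailed Jaeger.
Round 1: Gyrfalcon (all prey gone) → extinct.
No further losses. Total secondary extinctions: 1.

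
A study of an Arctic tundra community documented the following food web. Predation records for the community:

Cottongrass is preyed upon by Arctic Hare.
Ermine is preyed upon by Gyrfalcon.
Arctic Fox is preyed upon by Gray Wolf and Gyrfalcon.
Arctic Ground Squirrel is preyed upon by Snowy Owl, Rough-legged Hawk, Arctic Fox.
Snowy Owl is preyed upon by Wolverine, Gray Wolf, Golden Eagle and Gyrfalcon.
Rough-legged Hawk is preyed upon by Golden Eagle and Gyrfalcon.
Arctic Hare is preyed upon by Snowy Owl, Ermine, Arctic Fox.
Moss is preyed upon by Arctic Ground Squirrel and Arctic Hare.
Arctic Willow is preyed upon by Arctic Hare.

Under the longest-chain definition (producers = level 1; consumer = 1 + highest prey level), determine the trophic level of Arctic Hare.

Moss is a producer → level 1.
Arctic Hare eats Moss (level 1); other prey at levels: Cottongrass 1, Arctic Willow 1 → level 2.

Trophic level 2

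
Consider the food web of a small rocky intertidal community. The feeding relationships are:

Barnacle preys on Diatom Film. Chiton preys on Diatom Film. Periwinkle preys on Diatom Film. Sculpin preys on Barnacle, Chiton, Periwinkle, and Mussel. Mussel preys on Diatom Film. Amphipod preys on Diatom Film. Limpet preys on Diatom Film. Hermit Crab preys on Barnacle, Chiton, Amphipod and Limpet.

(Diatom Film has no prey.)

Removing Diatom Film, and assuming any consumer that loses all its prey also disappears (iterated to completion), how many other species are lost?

Remove Diatom Film.
Round 1: Amphipod (all prey gone), Limpet (all prey gone), Barnacle (all prey gone), Periwinkle (all prey gone), Mussel (all prey gone), Chiton (all prey gone) → extinct.
Round 2: Sculpin (all prey gone), Hermit Crab (all prey gone) → extinct.
No further losses. Total secondary extinctions: 8.

8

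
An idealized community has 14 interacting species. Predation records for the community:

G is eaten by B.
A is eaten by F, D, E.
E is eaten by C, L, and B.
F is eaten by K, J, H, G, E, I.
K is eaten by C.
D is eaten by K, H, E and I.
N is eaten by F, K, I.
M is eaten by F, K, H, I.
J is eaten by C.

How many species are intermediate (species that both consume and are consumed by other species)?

6

Intermediate species (has both prey and predators): D, F, G, K, E, J.
Count: 6.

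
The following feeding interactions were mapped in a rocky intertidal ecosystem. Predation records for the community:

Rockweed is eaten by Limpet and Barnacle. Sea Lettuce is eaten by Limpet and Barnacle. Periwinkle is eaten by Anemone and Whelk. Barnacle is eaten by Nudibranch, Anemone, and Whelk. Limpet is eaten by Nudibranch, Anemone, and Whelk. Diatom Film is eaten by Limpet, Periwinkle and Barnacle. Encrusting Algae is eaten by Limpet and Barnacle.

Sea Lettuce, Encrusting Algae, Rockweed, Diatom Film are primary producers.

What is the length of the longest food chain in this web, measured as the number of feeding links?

2 links

One longest chain: Sea Lettuce → Limpet → Anemone.
It has 3 species and 2 links.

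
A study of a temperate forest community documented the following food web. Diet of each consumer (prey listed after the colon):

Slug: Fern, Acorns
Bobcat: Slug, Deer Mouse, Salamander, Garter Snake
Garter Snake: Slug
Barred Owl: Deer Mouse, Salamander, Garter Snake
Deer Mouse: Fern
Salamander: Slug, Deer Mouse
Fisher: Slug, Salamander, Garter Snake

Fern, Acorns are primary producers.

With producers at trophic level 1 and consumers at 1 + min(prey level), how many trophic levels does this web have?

3

Producers (level 1): Fern, Acorns.
Following each consumer down to its lowest-level prey: Fern → Slug → Salamander (levels 1 through 3).
All prey of Salamander (Slug 2, Deer Mouse 2) are at level 2 or above, so Salamander is at level 1 + 2 = 3.
Every consumer has at least one prey at level 2 or below, so none exceeds level 3.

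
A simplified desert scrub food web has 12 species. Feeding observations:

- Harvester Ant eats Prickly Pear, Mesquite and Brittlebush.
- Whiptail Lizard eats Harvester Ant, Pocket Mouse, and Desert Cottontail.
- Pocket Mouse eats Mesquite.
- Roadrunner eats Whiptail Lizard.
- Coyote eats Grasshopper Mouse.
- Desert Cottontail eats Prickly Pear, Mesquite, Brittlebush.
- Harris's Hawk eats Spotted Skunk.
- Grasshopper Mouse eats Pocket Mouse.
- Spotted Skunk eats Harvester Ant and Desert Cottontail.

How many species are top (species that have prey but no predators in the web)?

Top species (has prey, but nothing eats it): Roadrunner, Harris's Hawk, Coyote.
Count: 3.

3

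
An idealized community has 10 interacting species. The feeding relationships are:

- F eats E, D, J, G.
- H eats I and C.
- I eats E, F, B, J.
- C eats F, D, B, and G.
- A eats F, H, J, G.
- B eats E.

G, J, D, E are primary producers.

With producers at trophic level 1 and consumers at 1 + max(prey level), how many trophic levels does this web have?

Producers (level 1): G, J, D, E.
E → B → I → H → A gives A level 5.
No species has a prey at level 5, so no species reaches level 6.

5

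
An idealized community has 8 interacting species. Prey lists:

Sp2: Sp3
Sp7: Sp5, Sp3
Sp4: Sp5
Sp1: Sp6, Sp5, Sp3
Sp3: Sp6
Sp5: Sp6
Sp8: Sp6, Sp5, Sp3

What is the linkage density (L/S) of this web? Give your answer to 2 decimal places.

There are L = 12 links among S = 8 species.
L/S = 12/8 = 1.5000 ≈ 1.50.

L/S = 1.50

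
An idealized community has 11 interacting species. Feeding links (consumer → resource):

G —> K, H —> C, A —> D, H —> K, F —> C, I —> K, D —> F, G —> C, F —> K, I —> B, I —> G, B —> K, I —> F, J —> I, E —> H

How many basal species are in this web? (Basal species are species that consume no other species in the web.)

Basal species (no prey listed): C, K.
Count: 2.

2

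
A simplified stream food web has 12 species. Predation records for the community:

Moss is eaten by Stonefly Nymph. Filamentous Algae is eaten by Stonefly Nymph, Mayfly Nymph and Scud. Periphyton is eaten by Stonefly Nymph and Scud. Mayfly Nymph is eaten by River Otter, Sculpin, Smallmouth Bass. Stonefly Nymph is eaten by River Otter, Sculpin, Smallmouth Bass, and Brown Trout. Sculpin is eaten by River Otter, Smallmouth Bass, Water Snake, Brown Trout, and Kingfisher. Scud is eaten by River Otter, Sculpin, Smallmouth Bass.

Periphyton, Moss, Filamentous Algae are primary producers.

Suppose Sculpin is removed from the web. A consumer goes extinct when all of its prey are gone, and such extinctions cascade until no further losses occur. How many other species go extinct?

Remove Sculpin.
Round 1: Kingfisher (all prey gone), Water Snake (all prey gone) → extinct.
No further losses. Total secondary extinctions: 2.

2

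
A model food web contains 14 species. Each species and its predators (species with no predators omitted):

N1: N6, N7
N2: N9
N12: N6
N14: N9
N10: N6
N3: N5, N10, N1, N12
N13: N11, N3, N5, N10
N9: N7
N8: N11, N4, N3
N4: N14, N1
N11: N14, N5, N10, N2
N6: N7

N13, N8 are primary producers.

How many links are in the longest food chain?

4 links

One longest chain: N8 → N4 → N1 → N6 → N7.
It has 5 species and 4 links.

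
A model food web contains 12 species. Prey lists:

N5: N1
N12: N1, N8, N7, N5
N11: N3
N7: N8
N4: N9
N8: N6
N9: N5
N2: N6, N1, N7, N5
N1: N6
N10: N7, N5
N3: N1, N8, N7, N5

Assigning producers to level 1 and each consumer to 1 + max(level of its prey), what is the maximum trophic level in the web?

5

Producers (level 1): N6.
N6 → N8 → N7 → N3 → N11 gives N11 level 5.
No species has a prey at level 5, so no species reaches level 6.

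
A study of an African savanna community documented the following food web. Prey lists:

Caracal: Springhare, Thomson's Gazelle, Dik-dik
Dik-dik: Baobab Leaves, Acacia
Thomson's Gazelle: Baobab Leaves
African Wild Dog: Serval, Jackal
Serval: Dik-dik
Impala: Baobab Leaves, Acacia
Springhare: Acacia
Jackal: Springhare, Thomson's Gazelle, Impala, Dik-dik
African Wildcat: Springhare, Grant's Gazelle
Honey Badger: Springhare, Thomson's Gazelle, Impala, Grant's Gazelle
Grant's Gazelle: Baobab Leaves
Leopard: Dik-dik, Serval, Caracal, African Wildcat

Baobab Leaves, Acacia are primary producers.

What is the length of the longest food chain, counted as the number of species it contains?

One longest chain: Baobab Leaves → Dik-dik → Serval → Leopard.
It has 4 species and 3 links.

4 species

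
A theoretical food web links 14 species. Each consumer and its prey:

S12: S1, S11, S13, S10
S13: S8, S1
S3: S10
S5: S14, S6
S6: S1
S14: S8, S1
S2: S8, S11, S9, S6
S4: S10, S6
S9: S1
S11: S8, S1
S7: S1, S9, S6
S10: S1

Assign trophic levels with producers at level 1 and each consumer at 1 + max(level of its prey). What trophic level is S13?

S8 is a producer → level 1.
S13 eats S8 (level 1); other prey at levels: S1 1 → level 2.

Trophic level 2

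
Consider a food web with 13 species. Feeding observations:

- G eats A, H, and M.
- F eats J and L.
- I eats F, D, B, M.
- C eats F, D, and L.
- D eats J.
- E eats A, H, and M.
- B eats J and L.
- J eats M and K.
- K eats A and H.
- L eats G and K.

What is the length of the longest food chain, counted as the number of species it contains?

5 species

One longest chain: H → K → J → D → C.
It has 5 species and 4 links.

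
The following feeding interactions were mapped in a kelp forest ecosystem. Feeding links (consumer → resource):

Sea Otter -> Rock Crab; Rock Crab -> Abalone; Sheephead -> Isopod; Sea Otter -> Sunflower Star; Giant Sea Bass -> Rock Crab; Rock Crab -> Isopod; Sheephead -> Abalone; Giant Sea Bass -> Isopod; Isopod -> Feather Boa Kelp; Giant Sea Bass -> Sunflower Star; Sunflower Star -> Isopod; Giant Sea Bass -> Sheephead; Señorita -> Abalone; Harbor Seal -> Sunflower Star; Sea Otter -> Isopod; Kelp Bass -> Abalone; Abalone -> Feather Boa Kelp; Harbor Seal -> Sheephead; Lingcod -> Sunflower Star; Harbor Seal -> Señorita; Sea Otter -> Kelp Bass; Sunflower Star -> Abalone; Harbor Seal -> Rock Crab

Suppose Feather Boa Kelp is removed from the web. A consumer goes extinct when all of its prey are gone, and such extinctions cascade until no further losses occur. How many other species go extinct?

11

Remove Feather Boa Kelp.
Round 1: Abalone (all prey gone), Isopod (all prey gone) → extinct.
Round 2: Kelp Bass (all prey gone), Sunflower Star (all prey gone), Señorita (all prey gone), Rock Crab (all prey gone), Sheephead (all prey gone) → extinct.
Round 3: Sea Otter (all prey gone), Giant Sea Bass (all prey gone), Lingcod (all prey gone), Harbor Seal (all prey gone) → extinct.
No further losses. Total secondary extinctions: 11.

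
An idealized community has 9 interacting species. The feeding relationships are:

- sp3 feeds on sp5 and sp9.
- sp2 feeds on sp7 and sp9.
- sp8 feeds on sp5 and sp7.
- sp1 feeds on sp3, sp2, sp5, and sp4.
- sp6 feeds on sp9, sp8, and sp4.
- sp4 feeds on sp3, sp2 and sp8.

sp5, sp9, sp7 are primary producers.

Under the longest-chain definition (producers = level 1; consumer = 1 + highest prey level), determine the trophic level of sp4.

Trophic level 3

sp9 is a producer → level 1.
sp2 eats sp9 (level 1); other prey at levels: sp7 1 → level 2.
sp4 eats sp2 (level 2); other prey at levels: sp8 2, sp3 2 → level 3.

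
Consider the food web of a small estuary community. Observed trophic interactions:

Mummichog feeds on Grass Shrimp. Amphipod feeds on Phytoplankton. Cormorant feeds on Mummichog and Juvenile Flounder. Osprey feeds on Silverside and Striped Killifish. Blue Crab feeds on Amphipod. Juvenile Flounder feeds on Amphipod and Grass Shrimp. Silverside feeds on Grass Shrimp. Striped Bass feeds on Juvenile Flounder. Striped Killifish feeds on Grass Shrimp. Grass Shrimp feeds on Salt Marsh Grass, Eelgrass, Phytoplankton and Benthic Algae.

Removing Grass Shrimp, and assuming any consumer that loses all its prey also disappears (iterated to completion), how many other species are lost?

4

Remove Grass Shrimp.
Round 1: Silverside (all prey gone), Striped Killifish (all prey gone), Mummichog (all prey gone) → extinct.
Round 2: Osprey (all prey gone) → extinct.
No further losses. Total secondary extinctions: 4.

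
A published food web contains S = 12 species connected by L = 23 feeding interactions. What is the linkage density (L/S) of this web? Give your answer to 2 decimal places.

L/S = 1.92

There are L = 23 links among S = 12 species.
L/S = 23/12 = 1.9167 ≈ 1.92.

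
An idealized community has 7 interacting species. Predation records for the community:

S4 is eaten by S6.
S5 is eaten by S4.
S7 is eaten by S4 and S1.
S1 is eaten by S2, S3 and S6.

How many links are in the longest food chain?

2 links

One longest chain: S7 → S1 → S2.
It has 3 species and 2 links.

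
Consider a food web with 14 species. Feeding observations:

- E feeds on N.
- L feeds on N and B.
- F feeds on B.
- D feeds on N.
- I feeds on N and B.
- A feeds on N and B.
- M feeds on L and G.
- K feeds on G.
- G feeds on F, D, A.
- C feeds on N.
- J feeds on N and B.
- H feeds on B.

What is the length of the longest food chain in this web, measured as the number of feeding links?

One longest chain: B → F → G → K.
It has 4 species and 3 links.

3 links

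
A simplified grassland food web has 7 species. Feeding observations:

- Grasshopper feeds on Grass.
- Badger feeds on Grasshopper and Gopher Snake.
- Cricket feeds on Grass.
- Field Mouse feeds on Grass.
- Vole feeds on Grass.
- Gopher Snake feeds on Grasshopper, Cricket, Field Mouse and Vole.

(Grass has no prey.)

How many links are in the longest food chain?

3 links

One longest chain: Grass → Vole → Gopher Snake → Badger.
It has 4 species and 3 links.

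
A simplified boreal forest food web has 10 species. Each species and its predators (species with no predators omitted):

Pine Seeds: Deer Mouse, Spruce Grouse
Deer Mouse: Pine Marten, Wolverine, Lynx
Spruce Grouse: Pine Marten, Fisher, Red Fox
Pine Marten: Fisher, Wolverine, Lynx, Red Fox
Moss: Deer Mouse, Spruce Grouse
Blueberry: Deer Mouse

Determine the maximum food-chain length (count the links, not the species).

One longest chain: Moss → Deer Mouse → Pine Marten → Fisher.
It has 4 species and 3 links.

3 links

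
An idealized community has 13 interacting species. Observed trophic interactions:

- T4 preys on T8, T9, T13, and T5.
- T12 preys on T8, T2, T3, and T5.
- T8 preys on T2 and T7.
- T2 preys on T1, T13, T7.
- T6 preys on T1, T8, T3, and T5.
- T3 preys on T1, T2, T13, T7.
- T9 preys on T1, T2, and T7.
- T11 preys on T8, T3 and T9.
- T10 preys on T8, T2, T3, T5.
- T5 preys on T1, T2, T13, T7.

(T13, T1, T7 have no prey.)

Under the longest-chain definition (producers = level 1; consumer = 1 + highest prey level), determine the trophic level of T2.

Trophic level 2

T13 is a producer → level 1.
T2 eats T13 (level 1); other prey at levels: T1 1, T7 1 → level 2.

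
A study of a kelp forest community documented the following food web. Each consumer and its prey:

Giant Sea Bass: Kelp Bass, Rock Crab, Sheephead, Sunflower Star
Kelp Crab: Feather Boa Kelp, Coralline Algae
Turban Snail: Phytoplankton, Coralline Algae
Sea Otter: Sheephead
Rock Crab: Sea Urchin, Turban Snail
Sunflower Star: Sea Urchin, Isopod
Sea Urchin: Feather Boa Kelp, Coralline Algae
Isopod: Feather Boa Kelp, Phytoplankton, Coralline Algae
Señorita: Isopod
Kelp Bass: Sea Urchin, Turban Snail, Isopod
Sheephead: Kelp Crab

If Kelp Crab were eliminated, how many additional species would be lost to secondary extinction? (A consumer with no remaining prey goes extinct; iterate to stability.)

2

Remove Kelp Crab.
Round 1: Sheephead (all prey gone) → extinct.
Round 2: Sea Otter (all prey gone) → extinct.
No further losses. Total secondary extinctions: 2.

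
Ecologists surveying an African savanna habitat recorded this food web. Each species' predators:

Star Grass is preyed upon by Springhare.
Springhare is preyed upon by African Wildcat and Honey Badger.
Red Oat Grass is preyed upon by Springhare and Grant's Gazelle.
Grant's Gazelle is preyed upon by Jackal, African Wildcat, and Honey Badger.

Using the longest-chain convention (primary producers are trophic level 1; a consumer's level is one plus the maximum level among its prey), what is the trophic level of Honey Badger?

Star Grass is a producer → level 1.
Springhare eats Star Grass (level 1); other prey at levels: Red Oat Grass 1 → level 2.
Honey Badger eats Springhare (level 2); other prey at levels: Grant's Gazelle 2 → level 3.

Trophic level 3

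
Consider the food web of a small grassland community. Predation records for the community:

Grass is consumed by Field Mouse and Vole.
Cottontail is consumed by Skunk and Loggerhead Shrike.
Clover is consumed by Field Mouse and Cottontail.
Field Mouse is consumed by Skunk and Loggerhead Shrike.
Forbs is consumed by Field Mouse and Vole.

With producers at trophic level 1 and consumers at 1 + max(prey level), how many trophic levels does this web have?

3

Producers (level 1): Clover, Forbs, Grass.
Clover → Field Mouse → Skunk gives Skunk level 3.
No species has a prey at level 3, so no species reaches level 4.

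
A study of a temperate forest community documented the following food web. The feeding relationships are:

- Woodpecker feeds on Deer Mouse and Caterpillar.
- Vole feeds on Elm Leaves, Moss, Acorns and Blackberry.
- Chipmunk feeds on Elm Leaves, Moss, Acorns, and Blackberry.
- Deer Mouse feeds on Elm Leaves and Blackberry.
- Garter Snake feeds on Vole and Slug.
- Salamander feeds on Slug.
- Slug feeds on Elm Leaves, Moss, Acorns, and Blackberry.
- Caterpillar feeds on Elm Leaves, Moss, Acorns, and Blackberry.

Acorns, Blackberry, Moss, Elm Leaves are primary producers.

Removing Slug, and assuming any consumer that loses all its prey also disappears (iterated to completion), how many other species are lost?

Remove Slug.
Round 1: Salamander (all prey gone) → extinct.
No further losses. Total secondary extinctions: 1.

1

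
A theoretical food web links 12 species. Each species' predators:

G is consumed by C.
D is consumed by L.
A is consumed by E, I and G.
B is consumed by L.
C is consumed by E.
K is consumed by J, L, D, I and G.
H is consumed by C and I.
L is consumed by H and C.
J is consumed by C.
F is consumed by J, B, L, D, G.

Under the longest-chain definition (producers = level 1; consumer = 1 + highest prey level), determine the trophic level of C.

Trophic level 5

F is a producer → level 1.
B eats F → level 2.
L eats B (level 2); other prey at levels: K 1, F 1, D 2 → level 3.
H eats L → level 4.
C eats H (level 4); other prey at levels: G 2, J 2, L 3 → level 5.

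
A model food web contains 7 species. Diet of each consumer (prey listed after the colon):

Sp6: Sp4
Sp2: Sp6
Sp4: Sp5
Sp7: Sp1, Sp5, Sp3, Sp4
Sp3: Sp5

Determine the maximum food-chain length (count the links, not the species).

3 links

One longest chain: Sp5 → Sp4 → Sp6 → Sp2.
It has 4 species and 3 links.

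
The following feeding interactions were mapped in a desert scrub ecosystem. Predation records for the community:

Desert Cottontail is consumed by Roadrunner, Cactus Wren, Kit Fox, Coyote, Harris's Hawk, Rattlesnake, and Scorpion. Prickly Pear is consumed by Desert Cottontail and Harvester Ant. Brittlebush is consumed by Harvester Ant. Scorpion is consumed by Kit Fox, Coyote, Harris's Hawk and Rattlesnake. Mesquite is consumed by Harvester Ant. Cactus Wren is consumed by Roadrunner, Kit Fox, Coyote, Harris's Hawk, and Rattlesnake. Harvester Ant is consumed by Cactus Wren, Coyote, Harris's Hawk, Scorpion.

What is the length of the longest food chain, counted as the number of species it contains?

One longest chain: Prickly Pear → Desert Cottontail → Cactus Wren → Kit Fox.
It has 4 species and 3 links.

4 species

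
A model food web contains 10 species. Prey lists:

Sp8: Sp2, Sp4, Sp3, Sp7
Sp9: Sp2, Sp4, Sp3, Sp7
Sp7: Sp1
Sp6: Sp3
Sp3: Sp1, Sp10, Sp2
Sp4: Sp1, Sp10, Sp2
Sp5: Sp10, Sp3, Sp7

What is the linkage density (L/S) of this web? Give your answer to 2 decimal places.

L/S = 1.90

There are L = 19 links among S = 10 species.
L/S = 19/10 = 1.9000 ≈ 1.90.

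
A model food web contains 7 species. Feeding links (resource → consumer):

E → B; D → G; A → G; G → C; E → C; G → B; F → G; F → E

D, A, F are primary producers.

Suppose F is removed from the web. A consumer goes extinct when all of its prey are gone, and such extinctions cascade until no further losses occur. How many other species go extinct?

1

Remove F.
Round 1: E (all prey gone) → extinct.
No further losses. Total secondary extinctions: 1.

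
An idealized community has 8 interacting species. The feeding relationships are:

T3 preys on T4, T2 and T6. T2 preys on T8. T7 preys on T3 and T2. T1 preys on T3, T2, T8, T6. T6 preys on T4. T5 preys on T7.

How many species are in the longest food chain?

One longest chain: T8 → T2 → T3 → T7 → T5.
It has 5 species and 4 links.

5 species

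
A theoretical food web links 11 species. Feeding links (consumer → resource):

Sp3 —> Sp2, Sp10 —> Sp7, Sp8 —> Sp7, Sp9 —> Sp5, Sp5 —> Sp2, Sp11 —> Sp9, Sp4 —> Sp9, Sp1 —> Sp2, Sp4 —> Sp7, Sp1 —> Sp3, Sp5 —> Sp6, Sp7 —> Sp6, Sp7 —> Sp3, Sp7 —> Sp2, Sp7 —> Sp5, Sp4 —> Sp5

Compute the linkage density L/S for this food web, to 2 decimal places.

L/S = 1.45

There are L = 16 links among S = 11 species.
L/S = 16/11 = 1.4545 ≈ 1.45.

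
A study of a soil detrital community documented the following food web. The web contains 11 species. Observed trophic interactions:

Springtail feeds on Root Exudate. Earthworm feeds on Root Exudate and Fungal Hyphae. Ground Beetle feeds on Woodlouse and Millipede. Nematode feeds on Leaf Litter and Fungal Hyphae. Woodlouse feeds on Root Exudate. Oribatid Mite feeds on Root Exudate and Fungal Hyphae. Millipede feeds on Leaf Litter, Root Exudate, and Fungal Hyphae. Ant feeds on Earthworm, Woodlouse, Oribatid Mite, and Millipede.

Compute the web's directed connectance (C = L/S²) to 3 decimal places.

C = 0.140

The web has S = 11 species and L = 17 feeding links.
C = L / S² = 17 / 121 = 0.1405 ≈ 0.140.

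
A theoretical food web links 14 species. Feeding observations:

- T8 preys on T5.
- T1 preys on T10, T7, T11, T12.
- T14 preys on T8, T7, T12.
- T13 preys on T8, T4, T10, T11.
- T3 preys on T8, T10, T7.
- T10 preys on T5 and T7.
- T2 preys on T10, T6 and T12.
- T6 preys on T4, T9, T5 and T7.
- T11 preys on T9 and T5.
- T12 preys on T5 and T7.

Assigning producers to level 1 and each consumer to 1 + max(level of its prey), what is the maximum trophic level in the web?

3

Producers (level 1): T7, T5, T4, T9.
T5 → T11 → T1 gives T1 level 3.
No species has a prey at level 3, so no species reaches level 4.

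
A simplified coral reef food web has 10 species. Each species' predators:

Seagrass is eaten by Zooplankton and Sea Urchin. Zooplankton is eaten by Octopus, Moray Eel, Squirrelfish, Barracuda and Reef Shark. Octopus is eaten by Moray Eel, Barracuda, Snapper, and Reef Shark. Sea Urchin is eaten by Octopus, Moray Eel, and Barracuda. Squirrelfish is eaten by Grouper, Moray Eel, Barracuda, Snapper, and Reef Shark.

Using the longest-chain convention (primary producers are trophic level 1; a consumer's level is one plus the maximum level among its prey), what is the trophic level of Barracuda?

Seagrass is a producer → level 1.
Zooplankton eats Seagrass → level 2.
Squirrelfish eats Zooplankton → level 3.
Barracuda eats Squirrelfish (level 3); other prey at levels: Sea Urchin 2, Zooplankton 2, Octopus 3 → level 4.

Trophic level 4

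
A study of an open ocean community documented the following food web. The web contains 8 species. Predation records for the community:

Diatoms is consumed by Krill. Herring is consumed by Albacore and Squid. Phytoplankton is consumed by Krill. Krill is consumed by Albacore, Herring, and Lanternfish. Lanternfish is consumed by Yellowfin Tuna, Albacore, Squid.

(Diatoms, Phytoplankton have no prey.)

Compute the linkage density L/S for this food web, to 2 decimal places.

There are L = 10 links among S = 8 species.
L/S = 10/8 = 1.2500 ≈ 1.25.

L/S = 1.25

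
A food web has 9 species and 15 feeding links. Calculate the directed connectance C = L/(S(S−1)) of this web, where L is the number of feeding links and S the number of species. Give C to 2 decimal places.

The web has S = 9 species and L = 15 feeding links.
C = L / (S(S−1)) = 15 / 72 = 0.2083 ≈ 0.21.

C = 0.21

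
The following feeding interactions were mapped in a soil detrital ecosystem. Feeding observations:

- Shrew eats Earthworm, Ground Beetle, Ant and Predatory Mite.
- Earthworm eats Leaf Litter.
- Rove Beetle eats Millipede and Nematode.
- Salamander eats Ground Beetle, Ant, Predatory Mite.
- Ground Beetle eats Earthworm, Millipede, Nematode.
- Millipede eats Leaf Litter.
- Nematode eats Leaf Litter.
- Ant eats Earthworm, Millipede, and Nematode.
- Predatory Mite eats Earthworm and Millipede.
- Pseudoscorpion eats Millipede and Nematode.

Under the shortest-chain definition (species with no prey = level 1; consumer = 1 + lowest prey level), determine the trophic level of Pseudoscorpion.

Leaf Litter has no prey (basal) → level 1.
Nematode eats Leaf Litter → level 2.
Pseudoscorpion eats Nematode → level 3.
No prey of Pseudoscorpion is below level 2, so 3 is the minimum.

Trophic level 3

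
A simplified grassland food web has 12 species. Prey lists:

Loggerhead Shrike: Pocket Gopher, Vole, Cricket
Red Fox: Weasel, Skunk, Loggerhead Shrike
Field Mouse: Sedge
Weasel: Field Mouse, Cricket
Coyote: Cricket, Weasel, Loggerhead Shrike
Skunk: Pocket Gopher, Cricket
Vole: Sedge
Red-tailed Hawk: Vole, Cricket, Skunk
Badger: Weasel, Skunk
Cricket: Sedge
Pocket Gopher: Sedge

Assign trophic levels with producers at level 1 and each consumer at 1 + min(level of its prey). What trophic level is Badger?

Sedge is a producer → level 1.
Field Mouse eats Sedge → level 2.
Weasel eats Field Mouse → level 3.
Badger eats Weasel → level 4.
No prey of Badger is below level 3, so 4 is the minimum.

Trophic level 4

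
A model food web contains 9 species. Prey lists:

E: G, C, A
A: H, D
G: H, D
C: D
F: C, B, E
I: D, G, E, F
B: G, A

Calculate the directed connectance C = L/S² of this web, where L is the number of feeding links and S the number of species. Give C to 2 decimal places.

C = 0.21

The web has S = 9 species and L = 17 feeding links.
C = L / S² = 17 / 81 = 0.2099 ≈ 0.21.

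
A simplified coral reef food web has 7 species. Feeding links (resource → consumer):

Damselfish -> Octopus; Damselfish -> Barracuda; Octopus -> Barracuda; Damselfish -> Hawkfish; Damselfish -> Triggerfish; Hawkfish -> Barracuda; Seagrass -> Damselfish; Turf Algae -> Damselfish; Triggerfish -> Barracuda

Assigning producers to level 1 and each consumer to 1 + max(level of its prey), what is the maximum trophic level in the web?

4

Producers (level 1): Turf Algae, Seagrass.
Turf Algae → Damselfish → Octopus → Barracuda gives Barracuda level 4.
No species has a prey at level 4, so no species reaches level 5.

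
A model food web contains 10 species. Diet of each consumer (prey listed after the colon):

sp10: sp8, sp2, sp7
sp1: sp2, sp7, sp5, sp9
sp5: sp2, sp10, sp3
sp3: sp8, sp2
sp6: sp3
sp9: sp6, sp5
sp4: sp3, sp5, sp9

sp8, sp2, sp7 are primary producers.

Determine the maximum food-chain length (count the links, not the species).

One longest chain: sp8 → sp3 → sp6 → sp9 → sp4.
It has 5 species and 4 links.

4 links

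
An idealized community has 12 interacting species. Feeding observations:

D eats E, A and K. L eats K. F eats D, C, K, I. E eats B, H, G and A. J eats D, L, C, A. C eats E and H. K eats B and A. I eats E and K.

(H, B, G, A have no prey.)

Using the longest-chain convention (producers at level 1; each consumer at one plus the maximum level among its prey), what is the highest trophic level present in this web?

4

Producers (level 1): H, B, G, A.
B → K → L → J gives J level 4.
No species has a prey at level 4, so no species reaches level 5.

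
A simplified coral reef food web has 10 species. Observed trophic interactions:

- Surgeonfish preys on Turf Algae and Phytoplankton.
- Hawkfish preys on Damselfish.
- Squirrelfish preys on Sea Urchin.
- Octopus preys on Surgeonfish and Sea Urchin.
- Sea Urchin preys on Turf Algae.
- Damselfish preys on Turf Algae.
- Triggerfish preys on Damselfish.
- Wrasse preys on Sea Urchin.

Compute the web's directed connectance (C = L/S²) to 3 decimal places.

C = 0.100

The web has S = 10 species and L = 10 feeding links.
C = L / S² = 10 / 100 = 0.1000 ≈ 0.100.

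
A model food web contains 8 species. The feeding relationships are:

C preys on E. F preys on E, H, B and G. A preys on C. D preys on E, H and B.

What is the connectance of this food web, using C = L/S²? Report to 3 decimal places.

The web has S = 8 species and L = 9 feeding links.
C = L / S² = 9 / 64 = 0.1406 ≈ 0.141.

C = 0.141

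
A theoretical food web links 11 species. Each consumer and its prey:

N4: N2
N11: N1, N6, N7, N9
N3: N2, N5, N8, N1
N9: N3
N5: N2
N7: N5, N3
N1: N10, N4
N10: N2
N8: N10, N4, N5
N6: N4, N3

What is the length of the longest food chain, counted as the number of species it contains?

One longest chain: N2 → N10 → N8 → N3 → N7 → N11.
It has 6 species and 5 links.

6 species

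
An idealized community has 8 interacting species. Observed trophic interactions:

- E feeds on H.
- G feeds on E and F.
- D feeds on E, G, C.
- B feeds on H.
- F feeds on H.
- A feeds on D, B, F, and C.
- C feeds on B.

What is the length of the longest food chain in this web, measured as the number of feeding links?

One longest chain: H → B → C → D → A.
It has 5 species and 4 links.

4 links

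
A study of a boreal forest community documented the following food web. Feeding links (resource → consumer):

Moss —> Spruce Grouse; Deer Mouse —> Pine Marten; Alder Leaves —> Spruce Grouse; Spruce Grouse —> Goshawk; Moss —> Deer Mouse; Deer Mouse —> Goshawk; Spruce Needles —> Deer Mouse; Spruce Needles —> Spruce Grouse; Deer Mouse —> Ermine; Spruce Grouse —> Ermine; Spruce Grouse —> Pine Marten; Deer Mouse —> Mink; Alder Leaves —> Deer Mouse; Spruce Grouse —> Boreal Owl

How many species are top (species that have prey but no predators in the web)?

5

Top species (has prey, but nothing eats it): Boreal Owl, Ermine, Goshawk, Mink, Pine Marten.
Count: 5.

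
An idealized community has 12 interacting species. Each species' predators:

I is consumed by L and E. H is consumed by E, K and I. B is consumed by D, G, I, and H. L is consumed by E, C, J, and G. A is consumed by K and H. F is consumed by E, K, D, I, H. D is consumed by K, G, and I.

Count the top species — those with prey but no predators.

Top species (has prey, but nothing eats it): K, C, E, J, G.
Count: 5.

5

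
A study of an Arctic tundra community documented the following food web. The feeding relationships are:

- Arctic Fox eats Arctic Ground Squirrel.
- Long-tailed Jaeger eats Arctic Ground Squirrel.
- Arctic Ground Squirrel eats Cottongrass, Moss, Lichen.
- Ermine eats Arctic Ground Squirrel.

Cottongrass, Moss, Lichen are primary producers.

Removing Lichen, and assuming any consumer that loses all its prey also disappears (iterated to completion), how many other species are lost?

0

Remove Lichen.
Every predator of it retains at least one other prey: Arctic Ground Squirrel still has Cottongrass, Moss.
No consumer loses all prey, so no secondary extinctions occur.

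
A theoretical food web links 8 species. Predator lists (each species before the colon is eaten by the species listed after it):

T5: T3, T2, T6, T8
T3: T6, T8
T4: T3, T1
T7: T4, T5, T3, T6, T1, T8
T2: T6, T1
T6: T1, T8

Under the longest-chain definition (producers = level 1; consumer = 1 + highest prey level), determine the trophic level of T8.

Trophic level 5

T7 is a producer → level 1.
T4 eats T7 → level 2.
T3 eats T4 (level 2); other prey at levels: T7 1, T5 2 → level 3.
T6 eats T3 (level 3); other prey at levels: T7 1, T5 2, T2 3 → level 4.
T8 eats T6 (level 4); other prey at levels: T7 1, T5 2, T3 3 → level 5.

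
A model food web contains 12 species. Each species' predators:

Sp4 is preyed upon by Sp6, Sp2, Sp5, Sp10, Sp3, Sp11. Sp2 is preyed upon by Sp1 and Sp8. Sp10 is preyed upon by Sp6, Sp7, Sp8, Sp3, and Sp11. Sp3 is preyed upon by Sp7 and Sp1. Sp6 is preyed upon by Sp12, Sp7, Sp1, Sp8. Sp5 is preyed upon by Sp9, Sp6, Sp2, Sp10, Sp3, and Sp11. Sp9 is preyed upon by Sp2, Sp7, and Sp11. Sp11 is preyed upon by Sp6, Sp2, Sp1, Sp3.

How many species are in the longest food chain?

One longest chain: Sp4 → Sp5 → Sp10 → Sp11 → Sp3 → Sp1.
It has 6 species and 5 links.

6 species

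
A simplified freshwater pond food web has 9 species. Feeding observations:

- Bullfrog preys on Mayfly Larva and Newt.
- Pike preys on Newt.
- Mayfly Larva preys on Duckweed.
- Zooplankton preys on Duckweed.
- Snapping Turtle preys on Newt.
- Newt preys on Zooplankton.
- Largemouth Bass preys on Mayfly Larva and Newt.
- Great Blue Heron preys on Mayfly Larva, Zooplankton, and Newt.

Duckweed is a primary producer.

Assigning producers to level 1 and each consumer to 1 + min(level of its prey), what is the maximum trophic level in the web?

Producers (level 1): Duckweed.
Following each consumer down to its lowest-level prey: Duckweed → Zooplankton → Newt → Pike (levels 1 through 4).
All prey of Pike (Newt 3) are at level 3 or above, so Pike is at level 1 + 3 = 4.
Every consumer has at least one prey at level 3 or below, so none exceeds level 4.

4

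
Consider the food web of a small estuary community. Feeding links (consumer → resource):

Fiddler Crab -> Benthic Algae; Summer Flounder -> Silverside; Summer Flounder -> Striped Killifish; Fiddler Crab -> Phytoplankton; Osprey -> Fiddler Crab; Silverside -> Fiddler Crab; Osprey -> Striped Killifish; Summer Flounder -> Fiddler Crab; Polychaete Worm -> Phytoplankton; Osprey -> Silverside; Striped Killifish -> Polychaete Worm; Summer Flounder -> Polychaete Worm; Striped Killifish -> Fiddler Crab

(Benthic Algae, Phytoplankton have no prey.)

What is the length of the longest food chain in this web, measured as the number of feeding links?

3 links

One longest chain: Benthic Algae → Fiddler Crab → Striped Killifish → Summer Flounder.
It has 4 species and 3 links.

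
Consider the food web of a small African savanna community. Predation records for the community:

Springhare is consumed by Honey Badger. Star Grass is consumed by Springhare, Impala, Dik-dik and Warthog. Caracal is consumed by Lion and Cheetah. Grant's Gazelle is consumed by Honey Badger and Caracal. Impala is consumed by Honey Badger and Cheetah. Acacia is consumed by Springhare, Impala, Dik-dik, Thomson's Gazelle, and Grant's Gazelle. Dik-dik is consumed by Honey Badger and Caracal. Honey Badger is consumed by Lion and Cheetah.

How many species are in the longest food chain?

One longest chain: Acacia → Impala → Honey Badger → Lion.
It has 4 species and 3 links.

4 species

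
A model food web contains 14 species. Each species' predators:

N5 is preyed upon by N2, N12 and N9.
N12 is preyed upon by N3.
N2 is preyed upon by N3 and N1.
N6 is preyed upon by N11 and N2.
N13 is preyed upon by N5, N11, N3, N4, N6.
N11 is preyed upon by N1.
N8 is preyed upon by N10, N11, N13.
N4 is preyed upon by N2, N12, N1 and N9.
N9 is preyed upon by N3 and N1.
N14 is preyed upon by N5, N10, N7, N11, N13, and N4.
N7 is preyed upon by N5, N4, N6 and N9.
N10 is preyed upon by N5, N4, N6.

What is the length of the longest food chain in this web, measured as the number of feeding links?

4 links

One longest chain: N14 → N13 → N5 → N12 → N3.
It has 5 species and 4 links.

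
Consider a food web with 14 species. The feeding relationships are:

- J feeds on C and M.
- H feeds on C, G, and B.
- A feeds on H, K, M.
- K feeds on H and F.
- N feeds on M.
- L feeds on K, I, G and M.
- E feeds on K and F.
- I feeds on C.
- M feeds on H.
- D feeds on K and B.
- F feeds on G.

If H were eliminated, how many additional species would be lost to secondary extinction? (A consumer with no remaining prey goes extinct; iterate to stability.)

Remove H.
Round 1: M (all prey gone) → extinct.
Round 2: N (all prey gone) → extinct.
No further losses. Total secondary extinctions: 2.

2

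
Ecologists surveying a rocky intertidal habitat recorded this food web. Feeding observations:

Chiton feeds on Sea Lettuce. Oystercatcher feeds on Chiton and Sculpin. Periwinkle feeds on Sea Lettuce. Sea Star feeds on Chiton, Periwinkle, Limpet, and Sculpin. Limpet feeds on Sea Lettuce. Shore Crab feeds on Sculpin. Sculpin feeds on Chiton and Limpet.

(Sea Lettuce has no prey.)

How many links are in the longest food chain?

3 links

One longest chain: Sea Lettuce → Limpet → Sculpin → Sea Star.
It has 4 species and 3 links.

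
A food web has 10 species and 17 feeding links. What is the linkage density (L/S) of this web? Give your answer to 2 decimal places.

There are L = 17 links among S = 10 species.
L/S = 17/10 = 1.7000 ≈ 1.70.

L/S = 1.70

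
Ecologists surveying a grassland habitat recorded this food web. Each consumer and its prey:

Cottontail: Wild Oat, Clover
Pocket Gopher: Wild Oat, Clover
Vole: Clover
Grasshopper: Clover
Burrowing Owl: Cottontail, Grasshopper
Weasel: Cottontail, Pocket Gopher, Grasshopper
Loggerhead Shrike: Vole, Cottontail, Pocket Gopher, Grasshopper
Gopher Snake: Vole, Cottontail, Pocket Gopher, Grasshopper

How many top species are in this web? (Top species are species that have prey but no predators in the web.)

4

Top species (has prey, but nothing eats it): Loggerhead Shrike, Gopher Snake, Weasel, Burrowing Owl.
Count: 4.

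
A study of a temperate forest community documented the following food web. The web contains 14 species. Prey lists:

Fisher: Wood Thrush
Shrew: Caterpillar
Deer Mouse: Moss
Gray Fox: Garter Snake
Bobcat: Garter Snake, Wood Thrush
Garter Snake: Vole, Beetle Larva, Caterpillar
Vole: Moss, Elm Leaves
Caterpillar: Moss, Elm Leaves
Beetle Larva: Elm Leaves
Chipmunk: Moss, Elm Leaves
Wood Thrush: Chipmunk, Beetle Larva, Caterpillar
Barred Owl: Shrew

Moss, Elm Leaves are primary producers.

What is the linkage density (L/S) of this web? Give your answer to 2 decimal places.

There are L = 20 links among S = 14 species.
L/S = 20/14 = 1.4286 ≈ 1.43.

L/S = 1.43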